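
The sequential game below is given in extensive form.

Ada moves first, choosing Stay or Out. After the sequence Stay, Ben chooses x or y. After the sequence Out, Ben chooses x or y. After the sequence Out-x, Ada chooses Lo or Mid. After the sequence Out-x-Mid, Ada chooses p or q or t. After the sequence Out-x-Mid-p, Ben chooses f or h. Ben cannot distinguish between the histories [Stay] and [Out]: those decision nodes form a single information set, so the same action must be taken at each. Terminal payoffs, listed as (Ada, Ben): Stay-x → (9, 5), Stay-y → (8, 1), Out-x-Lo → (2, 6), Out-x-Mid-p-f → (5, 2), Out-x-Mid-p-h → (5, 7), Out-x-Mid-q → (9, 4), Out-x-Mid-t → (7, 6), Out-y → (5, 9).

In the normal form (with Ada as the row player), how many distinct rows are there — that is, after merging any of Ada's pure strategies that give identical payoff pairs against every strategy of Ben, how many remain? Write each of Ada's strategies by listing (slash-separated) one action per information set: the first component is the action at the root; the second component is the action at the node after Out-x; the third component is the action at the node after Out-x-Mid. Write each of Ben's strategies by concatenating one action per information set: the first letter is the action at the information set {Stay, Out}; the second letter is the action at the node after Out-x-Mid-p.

Ada has 12 pure strategies: Stay/Lo/p, Stay/Lo/q, Stay/Lo/t, Stay/Mid/p, Stay/Mid/q, Stay/Mid/t, Out/Lo/p, Out/Lo/q, Out/Lo/t, Out/Mid/p, Out/Mid/q, Out/Mid/t. Columns: xf, xh, yf, yh.
{Stay/Lo/p, Stay/Lo/q, Stay/Lo/t, Stay/Mid/p, Stay/Mid/q, Stay/Mid/t} → row (9,5) (9,5) (8,1) (8,1)
{Out/Lo/p, Out/Lo/q, Out/Lo/t} → row (2,6) (2,6) (5,9) (5,9)
{Out/Mid/p} → row (5,2) (5,7) (5,9) (5,9)
{Out/Mid/q} → row (9,4) (9,4) (5,9) (5,9)
{Out/Mid/t} → row (7,6) (7,6) (5,9) (5,9)
That's 5 distinct rows out of 12 strategies.

5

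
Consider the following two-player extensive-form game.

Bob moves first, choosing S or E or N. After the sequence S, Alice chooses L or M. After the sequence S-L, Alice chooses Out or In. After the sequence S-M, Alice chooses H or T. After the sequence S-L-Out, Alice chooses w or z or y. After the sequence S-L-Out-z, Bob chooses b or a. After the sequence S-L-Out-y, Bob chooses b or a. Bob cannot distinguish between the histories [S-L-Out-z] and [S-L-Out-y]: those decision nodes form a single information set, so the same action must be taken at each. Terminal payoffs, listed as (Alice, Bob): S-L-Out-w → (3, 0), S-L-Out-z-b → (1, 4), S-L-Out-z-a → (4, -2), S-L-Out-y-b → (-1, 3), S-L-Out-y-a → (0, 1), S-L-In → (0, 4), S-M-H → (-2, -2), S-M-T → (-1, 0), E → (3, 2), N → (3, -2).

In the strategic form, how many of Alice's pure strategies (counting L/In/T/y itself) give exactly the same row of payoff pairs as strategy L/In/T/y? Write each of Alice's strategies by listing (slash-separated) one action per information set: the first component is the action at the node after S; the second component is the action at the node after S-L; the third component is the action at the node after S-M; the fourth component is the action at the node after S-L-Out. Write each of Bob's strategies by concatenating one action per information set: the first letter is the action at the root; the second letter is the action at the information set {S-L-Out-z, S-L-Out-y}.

Row for L/In/T/y (columns Sb, Sa, Eb, Ea, Nb, Na): (0,4) (0,4) (3,2) (3,2) (3,-2) (3,-2).
Under L/In/T/y, Alice's choice at the node after S-M and at the node after S-L-Out can never be reached regardless of what Bob does, so varying those choices leaves every outcome unchanged.
Holding the reachable choices fixed and varying the unreachable ones freely already gives 2 × 3 = 6 equivalent strategies.
No other strategy reproduces this row, so those 6 are the full class: L/In/H/w, L/In/H/z, L/In/H/y, L/In/T/w, L/In/T/z, L/In/T/y.

6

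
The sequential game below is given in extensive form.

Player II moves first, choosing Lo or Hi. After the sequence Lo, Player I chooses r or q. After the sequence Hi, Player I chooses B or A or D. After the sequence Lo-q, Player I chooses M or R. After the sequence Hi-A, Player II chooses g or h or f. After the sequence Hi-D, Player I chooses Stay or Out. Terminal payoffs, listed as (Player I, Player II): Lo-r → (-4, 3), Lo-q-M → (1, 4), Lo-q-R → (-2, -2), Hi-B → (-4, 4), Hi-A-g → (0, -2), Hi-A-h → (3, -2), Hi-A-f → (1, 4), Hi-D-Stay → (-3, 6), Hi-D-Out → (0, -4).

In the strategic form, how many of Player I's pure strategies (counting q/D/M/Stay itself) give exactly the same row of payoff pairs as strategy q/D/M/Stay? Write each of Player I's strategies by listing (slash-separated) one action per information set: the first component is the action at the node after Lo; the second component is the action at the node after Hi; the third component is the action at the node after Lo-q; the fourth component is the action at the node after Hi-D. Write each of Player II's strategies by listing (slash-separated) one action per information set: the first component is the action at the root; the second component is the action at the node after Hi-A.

Row for q/D/M/Stay (columns Lo/g, Lo/h, Lo/f, Hi/g, Hi/h, Hi/f): (1,4) (1,4) (1,4) (-3,6) (-3,6) (-3,6).
Every one of Player I's information sets is on the play path for some reply by Player II when Player I follows q/D/M/Stay.
Changing the action at any of them therefore changes at least one column, so only q/D/M/Stay itself gives this row.

1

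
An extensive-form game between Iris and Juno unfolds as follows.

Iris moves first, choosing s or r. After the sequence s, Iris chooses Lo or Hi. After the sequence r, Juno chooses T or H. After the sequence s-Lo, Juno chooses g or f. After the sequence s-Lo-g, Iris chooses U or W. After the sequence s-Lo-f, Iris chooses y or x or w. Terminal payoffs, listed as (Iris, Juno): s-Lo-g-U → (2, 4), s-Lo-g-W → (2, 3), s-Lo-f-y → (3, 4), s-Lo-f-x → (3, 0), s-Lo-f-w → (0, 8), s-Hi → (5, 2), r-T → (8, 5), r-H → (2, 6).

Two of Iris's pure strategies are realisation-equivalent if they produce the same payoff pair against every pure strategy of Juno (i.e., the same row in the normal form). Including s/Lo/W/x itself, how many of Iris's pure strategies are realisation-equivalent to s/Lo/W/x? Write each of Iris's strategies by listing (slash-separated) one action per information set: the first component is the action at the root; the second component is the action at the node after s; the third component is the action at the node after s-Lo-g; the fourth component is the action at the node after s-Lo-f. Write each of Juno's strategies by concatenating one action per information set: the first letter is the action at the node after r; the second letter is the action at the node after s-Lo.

Row for s/Lo/W/x (columns Tg, Tf, Hg, Hf): (2,3) (3,0) (2,3) (3,0).
Every one of Iris's information sets is on the play path for some reply by Juno when Iris follows s/Lo/W/x.
Changing the action at any of them therefore changes at least one column, so only s/Lo/W/x itself gives this row.

1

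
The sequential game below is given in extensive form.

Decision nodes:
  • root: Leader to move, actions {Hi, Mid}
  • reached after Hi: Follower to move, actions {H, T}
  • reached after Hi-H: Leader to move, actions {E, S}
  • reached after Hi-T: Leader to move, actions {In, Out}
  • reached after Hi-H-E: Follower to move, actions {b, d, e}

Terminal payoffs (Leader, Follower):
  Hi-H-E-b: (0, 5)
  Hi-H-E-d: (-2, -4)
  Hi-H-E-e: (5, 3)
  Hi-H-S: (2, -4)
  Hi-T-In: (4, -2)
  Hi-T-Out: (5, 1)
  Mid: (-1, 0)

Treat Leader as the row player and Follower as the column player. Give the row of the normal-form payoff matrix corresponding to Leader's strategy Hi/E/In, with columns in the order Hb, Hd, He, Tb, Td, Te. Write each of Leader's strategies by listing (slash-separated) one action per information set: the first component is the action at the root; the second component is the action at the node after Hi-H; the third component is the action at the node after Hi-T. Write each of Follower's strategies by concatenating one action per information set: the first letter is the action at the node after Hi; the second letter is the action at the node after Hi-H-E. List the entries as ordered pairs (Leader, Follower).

vs Hb: Leader plays Hi → Follower plays H at [Hi] → Leader plays E at [Hi-H] → Follower plays b at [Hi-H-E] → (0, 5)
vs Hd: Leader plays Hi → Follower plays H at [Hi] → Leader plays E at [Hi-H] → Follower plays d at [Hi-H-E] → (-2, -4)
vs He: Leader plays Hi → Follower plays H at [Hi] → Leader plays E at [Hi-H] → Follower plays e at [Hi-H-E] → (5, 3)
vs Tb: Leader plays Hi → Follower plays T at [Hi] → Leader plays In at [Hi-T] → (4, -2)
vs Td: Leader plays Hi → Follower plays T at [Hi] → Leader plays In at [Hi-T] → (4, -2)
vs Te: Leader plays Hi → Follower plays T at [Hi] → Leader plays In at [Hi-T] → (4, -2)

(0,5) (-2,-4) (5,3) (4,-2) (4,-2) (4,-2)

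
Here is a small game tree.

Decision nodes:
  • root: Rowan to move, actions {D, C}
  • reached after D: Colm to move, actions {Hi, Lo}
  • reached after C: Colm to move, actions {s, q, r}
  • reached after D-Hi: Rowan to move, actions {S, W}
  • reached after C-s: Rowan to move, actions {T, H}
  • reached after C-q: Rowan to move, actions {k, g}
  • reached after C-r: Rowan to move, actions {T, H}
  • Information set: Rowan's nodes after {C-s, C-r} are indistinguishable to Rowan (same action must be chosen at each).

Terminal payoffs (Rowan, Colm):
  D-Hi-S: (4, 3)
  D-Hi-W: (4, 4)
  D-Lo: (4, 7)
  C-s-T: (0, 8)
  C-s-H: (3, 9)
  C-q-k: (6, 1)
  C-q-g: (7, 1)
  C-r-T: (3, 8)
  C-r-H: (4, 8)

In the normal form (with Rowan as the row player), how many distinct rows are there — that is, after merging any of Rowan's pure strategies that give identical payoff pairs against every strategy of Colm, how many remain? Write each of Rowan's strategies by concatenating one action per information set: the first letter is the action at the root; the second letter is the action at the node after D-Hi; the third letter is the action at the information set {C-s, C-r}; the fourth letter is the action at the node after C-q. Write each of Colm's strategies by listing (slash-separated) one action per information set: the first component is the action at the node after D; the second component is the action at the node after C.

6

Rowan has 16 pure strategies: DSTk, DSTg, DSHk, DSHg, DWTk, DWTg, DWHk, DWHg, CSTk, CSTg, CSHk, CSHg, CWTk, CWTg, CWHk, CWHg. Columns: Hi/s, Hi/q, Hi/r, Lo/s, Lo/q, Lo/r.
{DSTk, DSTg, DSHk, DSHg} → row (4,3) (4,3) (4,3) (4,7) (4,7) (4,7)
{DWTk, DWTg, DWHk, DWHg} → row (4,4) (4,4) (4,4) (4,7) (4,7) (4,7)
{CSTk, CWTk} → row (0,8) (6,1) (3,8) (0,8) (6,1) (3,8)
{CSTg, CWTg} → row (0,8) (7,1) (3,8) (0,8) (7,1) (3,8)
{CSHk, CWHk} → row (3,9) (6,1) (4,8) (3,9) (6,1) (4,8)
{CSHg, CWHg} → row (3,9) (7,1) (4,8) (3,9) (7,1) (4,8)
That's 6 distinct rows out of 16 strategies.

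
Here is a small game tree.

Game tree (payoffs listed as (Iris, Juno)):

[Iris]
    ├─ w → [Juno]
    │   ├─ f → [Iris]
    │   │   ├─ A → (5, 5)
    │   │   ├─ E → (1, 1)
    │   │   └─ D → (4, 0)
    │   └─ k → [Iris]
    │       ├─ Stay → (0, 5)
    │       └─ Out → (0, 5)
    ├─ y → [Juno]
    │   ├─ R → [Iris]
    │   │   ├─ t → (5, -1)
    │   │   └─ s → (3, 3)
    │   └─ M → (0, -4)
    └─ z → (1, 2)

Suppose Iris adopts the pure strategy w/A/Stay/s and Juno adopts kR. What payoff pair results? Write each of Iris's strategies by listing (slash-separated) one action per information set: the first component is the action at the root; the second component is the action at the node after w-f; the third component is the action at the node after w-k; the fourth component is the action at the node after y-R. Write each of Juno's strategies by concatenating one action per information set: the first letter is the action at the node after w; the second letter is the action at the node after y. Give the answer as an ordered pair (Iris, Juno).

(0, 5)

Trace the play path from the root:
  Iris plays w
  Juno plays k at [w]
  Iris plays Stay at [w-k]
→ terminal payoff (0, 5).
(Iris's choice at the node after w-f is never reached on this path, so it doesn't affect the outcome.)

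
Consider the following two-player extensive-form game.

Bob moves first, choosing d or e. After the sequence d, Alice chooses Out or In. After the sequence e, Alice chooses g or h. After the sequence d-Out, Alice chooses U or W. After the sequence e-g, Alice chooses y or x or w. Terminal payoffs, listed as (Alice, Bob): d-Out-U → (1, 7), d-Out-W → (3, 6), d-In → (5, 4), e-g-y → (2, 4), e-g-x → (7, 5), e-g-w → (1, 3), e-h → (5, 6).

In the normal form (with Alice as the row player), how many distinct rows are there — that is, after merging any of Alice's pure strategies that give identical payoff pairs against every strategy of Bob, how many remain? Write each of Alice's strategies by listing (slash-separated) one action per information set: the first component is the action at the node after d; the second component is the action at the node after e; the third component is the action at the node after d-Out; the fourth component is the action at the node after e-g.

Alice has 24 pure strategies: Out/g/U/y, Out/g/U/x, Out/g/U/w, Out/g/W/y, Out/g/W/x, Out/g/W/w, Out/h/U/y, Out/h/U/x, Out/h/U/w, Out/h/W/y, Out/h/W/x, Out/h/W/w, In/g/U/y, In/g/U/x, In/g/U/w, In/g/W/y, In/g/W/x, In/g/W/w, In/h/U/y, In/h/U/x, In/h/U/w, In/h/W/y, In/h/W/x, In/h/W/w. Columns: d, e.
{Out/g/U/y} → row (1,7) (2,4)
{Out/g/U/x} → row (1,7) (7,5)
{Out/g/U/w} → row (1,7) (1,3)
{Out/g/W/y} → row (3,6) (2,4)
{Out/g/W/x} → row (3,6) (7,5)
{Out/g/W/w} → row (3,6) (1,3)
{Out/h/U/y, Out/h/U/x, Out/h/U/w} → row (1,7) (5,6)
{Out/h/W/y, Out/h/W/x, Out/h/W/w} → row (3,6) (5,6)
{In/g/U/y, In/g/W/y} → row (5,4) (2,4)
{In/g/U/x, In/g/W/x} → row (5,4) (7,5)
{In/g/U/w, In/g/W/w} → row (5,4) (1,3)
{In/h/U/y, In/h/U/x, In/h/U/w, In/h/W/y, In/h/W/x, In/h/W/w} → row (5,4) (5,6)
That's 12 distinct rows out of 24 strategies.

12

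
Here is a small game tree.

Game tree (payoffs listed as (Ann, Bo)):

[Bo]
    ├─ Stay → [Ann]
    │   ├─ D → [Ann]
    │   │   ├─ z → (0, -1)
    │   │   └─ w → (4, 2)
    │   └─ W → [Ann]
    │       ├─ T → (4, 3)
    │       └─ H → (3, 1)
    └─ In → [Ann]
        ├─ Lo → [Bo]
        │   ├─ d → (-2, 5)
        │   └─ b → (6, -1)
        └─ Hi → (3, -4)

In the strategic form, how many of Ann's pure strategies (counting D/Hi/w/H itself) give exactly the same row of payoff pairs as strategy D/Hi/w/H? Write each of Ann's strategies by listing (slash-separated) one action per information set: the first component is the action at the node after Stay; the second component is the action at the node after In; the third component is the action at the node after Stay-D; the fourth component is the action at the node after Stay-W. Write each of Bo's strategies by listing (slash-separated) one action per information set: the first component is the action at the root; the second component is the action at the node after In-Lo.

2

Row for D/Hi/w/H (columns Stay/d, Stay/b, In/d, In/b): (4,2) (4,2) (3,-4) (3,-4).
Under D/Hi/w/H, Ann's choice at the node after Stay-W can never be reached regardless of what Bo does, so varying those choices leaves every outcome unchanged.
Holding the reachable choices fixed and varying the unreachable one freely already gives 2 equivalent strategies.
No other strategy reproduces this row, so those 2 are the full class: D/Hi/w/T, D/Hi/w/H.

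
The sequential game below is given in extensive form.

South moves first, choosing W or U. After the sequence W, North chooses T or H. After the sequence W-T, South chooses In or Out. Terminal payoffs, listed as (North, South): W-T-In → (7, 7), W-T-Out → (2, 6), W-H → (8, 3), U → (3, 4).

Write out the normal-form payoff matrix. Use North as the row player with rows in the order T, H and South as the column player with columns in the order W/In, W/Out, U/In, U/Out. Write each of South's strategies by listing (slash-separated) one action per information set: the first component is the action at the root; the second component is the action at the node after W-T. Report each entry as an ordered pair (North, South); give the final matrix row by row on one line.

Row T: W/In→(7,7), W/Out→(2,6), U/In→(3,4), U/Out→(3,4)
Row H: W/In→(8,3), W/Out→(8,3), U/In→(3,4), U/Out→(3,4)

T: (7,7) (2,6) (3,4) (3,4) | H: (8,3) (8,3) (3,4) (3,4)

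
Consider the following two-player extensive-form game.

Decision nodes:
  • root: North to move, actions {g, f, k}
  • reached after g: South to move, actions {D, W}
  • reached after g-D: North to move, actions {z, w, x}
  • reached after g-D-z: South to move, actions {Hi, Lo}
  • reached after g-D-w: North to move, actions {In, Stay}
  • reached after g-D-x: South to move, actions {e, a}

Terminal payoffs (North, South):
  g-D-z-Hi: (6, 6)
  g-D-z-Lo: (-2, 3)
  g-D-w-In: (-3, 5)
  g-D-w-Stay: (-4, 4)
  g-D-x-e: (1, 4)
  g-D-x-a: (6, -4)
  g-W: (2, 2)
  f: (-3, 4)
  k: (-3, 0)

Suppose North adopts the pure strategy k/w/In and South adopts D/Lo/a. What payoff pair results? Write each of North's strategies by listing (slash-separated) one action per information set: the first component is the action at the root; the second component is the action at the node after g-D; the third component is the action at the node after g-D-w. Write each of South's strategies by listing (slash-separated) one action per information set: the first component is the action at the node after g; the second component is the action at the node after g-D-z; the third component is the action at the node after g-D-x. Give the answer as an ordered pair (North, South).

(-3, 0)

Trace the play path from the root:
  North plays k
→ terminal payoff (-3, 0).
(North's choice at the node after g-D is never reached on this path, so it doesn't affect the outcome.)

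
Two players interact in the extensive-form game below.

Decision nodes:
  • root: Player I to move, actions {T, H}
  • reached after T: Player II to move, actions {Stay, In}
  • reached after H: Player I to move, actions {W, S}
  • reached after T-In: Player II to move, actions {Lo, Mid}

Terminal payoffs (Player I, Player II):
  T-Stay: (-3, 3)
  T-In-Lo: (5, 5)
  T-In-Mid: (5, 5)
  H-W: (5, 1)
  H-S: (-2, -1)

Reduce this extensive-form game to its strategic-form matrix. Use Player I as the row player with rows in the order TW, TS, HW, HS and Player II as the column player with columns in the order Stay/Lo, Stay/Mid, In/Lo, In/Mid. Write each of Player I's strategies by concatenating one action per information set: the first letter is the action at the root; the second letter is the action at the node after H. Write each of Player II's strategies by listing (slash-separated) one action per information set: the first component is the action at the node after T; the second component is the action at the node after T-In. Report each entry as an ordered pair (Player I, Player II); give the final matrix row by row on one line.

TW: (-3,3) (-3,3) (5,5) (5,5) | TS: (-3,3) (-3,3) (5,5) (5,5) | HW: (5,1) (5,1) (5,1) (5,1) | HS: (-2,-1) (-2,-1) (-2,-1) (-2,-1)

Row TW: Stay/Lo→(-3,3), Stay/Mid→(-3,3), In/Lo→(5,5), In/Mid→(5,5)
Row TS: Stay/Lo→(-3,3), Stay/Mid→(-3,3), In/Lo→(5,5), In/Mid→(5,5)
Row HW: Stay/Lo→(5,1), Stay/Mid→(5,1), In/Lo→(5,1), In/Mid→(5,1)
Row HS: Stay/Lo→(-2,-1), Stay/Mid→(-2,-1), In/Lo→(-2,-1), In/Mid→(-2,-1)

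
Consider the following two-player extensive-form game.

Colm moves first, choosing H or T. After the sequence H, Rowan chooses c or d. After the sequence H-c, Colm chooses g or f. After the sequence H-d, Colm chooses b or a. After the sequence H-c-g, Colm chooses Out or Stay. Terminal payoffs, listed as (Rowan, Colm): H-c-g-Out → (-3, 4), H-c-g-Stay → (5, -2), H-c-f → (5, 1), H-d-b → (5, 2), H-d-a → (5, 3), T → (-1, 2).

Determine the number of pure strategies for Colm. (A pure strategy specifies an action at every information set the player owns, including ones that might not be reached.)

Colm owns the root with actions {H, T} — two choices.
Colm owns the node after H-c with actions {g, f} — two choices.
Colm owns the node after H-d with actions {b, a} — two choices.
Colm owns the node after H-c-g with actions {Out, Stay} — two choices.
A pure strategy fixes one action at each information set independently, so the count is the product 2 × 2 × 2 × 2 = 16.

16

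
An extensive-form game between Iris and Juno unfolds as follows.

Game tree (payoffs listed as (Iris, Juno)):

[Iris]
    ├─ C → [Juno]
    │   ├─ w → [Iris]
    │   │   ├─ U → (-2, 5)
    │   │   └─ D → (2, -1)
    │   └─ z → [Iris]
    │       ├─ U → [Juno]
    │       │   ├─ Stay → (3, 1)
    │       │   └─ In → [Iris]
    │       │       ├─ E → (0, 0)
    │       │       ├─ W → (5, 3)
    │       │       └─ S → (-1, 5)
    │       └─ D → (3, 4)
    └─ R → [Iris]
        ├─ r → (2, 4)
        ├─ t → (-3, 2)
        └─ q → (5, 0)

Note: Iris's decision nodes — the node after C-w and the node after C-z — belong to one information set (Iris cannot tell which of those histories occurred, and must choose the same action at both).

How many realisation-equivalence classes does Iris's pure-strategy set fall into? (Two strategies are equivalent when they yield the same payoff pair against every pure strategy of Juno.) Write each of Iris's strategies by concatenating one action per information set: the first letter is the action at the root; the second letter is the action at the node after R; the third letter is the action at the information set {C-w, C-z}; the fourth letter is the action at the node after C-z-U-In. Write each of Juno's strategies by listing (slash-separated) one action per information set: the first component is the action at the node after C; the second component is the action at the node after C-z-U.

7

Iris has 36 pure strategies: CrUE, CrUW, CrUS, CrDE, CrDW, CrDS, CtUE, CtUW, CtUS, CtDE, CtDW, CtDS, CqUE, CqUW, CqUS, CqDE, CqDW, CqDS, RrUE, RrUW, RrUS, RrDE, RrDW, RrDS, RtUE, RtUW, RtUS, RtDE, RtDW, RtDS, RqUE, RqUW, RqUS, RqDE, RqDW, RqDS. Columns: w/Stay, w/In, z/Stay, z/In.
{CrUE, CtUE, CqUE} → row (-2,5) (-2,5) (3,1) (0,0)
{CrUW, CtUW, CqUW} → row (-2,5) (-2,5) (3,1) (5,3)
{CrUS, CtUS, CqUS} → row (-2,5) (-2,5) (3,1) (-1,5)
{CrDE, CrDW, CrDS, CtDE, CtDW, CtDS, CqDE, CqDW, CqDS} → row (2,-1) (2,-1) (3,4) (3,4)
{RrUE, RrUW, RrUS, RrDE, RrDW, RrDS} → row (2,4) (2,4) (2,4) (2,4)
{RtUE, RtUW, RtUS, RtDE, RtDW, RtDS} → row (-3,2) (-3,2) (-3,2) (-3,2)
{RqUE, RqUW, RqUS, RqDE, RqDW, RqDS} → row (5,0) (5,0) (5,0) (5,0)
That's 7 distinct rows out of 36 strategies.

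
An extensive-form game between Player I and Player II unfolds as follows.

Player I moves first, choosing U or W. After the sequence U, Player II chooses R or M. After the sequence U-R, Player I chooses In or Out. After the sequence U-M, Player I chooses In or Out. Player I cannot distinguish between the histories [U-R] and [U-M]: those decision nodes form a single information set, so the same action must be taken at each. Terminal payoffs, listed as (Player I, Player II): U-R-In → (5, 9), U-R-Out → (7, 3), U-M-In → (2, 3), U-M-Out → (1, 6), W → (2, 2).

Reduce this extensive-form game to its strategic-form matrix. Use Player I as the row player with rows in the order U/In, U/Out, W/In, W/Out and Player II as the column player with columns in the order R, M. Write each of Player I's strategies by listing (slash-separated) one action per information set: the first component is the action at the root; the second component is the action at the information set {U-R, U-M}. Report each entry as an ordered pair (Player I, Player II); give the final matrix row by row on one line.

U/In: (5,9) (2,3) | U/Out: (7,3) (1,6) | W/In: (2,2) (2,2) | W/Out: (2,2) (2,2)

             R        M
 U/In    (5,9)    (2,3)
U/Out    (7,3)    (1,6)
 W/In    (2,2)    (2,2)
W/Out    (2,2)    (2,2)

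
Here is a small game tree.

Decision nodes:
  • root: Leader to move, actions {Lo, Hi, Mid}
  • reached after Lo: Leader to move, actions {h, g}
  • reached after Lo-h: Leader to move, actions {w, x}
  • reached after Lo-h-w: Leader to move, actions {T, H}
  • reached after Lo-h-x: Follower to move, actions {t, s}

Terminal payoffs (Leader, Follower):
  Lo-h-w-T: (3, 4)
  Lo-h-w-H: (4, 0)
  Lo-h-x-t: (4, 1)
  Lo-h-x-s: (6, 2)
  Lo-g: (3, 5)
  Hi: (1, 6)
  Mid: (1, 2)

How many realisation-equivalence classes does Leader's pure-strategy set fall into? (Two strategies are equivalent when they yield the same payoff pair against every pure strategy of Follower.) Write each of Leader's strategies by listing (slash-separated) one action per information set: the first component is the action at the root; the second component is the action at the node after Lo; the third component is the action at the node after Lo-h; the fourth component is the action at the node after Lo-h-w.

Leader has 24 pure strategies: Lo/h/w/T, Lo/h/w/H, Lo/h/x/T, Lo/h/x/H, Lo/g/w/T, Lo/g/w/H, Lo/g/x/T, Lo/g/x/H, Hi/h/w/T, Hi/h/w/H, Hi/h/x/T, Hi/h/x/H, Hi/g/w/T, Hi/g/w/H, Hi/g/x/T, Hi/g/x/H, Mid/h/w/T, Mid/h/w/H, Mid/h/x/T, Mid/h/x/H, Mid/g/w/T, Mid/g/w/H, Mid/g/x/T, Mid/g/x/H. Columns: t, s.
{Lo/h/w/T} → row (3,4) (3,4)
{Lo/h/w/H} → row (4,0) (4,0)
{Lo/h/x/T, Lo/h/x/H} → row (4,1) (6,2)
{Lo/g/w/T, Lo/g/w/H, Lo/g/x/T, Lo/g/x/H} → row (3,5) (3,5)
{Hi/h/w/T, Hi/h/w/H, Hi/h/x/T, Hi/h/x/H, Hi/g/w/T, Hi/g/w/H, Hi/g/x/T, Hi/g/x/H} → row (1,6) (1,6)
{Mid/h/w/T, Mid/h/w/H, Mid/h/x/T, Mid/h/x/H, Mid/g/w/T, Mid/g/w/H, Mid/g/x/T, Mid/g/x/H} → row (1,2) (1,2)
That's 6 distinct rows out of 24 strategies.

6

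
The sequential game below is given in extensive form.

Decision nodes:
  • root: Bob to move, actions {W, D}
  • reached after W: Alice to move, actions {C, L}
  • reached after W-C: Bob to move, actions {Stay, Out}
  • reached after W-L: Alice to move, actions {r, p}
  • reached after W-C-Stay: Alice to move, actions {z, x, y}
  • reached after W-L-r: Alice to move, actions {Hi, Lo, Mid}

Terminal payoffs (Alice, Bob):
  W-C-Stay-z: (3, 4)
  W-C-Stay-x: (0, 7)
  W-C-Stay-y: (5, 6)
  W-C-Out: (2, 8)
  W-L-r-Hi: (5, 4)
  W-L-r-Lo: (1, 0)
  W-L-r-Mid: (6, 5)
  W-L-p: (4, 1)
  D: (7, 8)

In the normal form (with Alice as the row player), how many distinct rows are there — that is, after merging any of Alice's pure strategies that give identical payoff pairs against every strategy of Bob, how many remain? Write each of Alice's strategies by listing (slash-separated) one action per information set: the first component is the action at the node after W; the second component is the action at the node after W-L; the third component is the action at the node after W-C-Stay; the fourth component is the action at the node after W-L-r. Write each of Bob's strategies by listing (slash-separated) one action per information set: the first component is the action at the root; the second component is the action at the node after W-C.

7

Alice has 36 pure strategies: C/r/z/Hi, C/r/z/Lo, C/r/z/Mid, C/r/x/Hi, C/r/x/Lo, C/r/x/Mid, C/r/y/Hi, C/r/y/Lo, C/r/y/Mid, C/p/z/Hi, C/p/z/Lo, C/p/z/Mid, C/p/x/Hi, C/p/x/Lo, C/p/x/Mid, C/p/y/Hi, C/p/y/Lo, C/p/y/Mid, L/r/z/Hi, L/r/z/Lo, L/r/z/Mid, L/r/x/Hi, L/r/x/Lo, L/r/x/Mid, L/r/y/Hi, L/r/y/Lo, L/r/y/Mid, L/p/z/Hi, L/p/z/Lo, L/p/z/Mid, L/p/x/Hi, L/p/x/Lo, L/p/x/Mid, L/p/y/Hi, L/p/y/Lo, L/p/y/Mid. Columns: W/Stay, W/Out, D/Stay, D/Out.
{C/r/z/Hi, C/r/z/Lo, C/r/z/Mid, C/p/z/Hi, C/p/z/Lo, C/p/z/Mid} → row (3,4) (2,8) (7,8) (7,8)
{C/r/x/Hi, C/r/x/Lo, C/r/x/Mid, C/p/x/Hi, C/p/x/Lo, C/p/x/Mid} → row (0,7) (2,8) (7,8) (7,8)
{C/r/y/Hi, C/r/y/Lo, C/r/y/Mid, C/p/y/Hi, C/p/y/Lo, C/p/y/Mid} → row (5,6) (2,8) (7,8) (7,8)
{L/r/z/Hi, L/r/x/Hi, L/r/y/Hi} → row (5,4) (5,4) (7,8) (7,8)
{L/r/z/Lo, L/r/x/Lo, L/r/y/Lo} → row (1,0) (1,0) (7,8) (7,8)
{L/r/z/Mid, L/r/x/Mid, L/r/y/Mid} → row (6,5) (6,5) (7,8) (7,8)
{L/p/z/Hi, L/p/z/Lo, L/p/z/Mid, L/p/x/Hi, L/p/x/Lo, L/p/x/Mid, L/p/y/Hi, L/p/y/Lo, L/p/y/Mid} → row (4,1) (4,1) (7,8) (7,8)
That's 7 distinct rows out of 36 strategies.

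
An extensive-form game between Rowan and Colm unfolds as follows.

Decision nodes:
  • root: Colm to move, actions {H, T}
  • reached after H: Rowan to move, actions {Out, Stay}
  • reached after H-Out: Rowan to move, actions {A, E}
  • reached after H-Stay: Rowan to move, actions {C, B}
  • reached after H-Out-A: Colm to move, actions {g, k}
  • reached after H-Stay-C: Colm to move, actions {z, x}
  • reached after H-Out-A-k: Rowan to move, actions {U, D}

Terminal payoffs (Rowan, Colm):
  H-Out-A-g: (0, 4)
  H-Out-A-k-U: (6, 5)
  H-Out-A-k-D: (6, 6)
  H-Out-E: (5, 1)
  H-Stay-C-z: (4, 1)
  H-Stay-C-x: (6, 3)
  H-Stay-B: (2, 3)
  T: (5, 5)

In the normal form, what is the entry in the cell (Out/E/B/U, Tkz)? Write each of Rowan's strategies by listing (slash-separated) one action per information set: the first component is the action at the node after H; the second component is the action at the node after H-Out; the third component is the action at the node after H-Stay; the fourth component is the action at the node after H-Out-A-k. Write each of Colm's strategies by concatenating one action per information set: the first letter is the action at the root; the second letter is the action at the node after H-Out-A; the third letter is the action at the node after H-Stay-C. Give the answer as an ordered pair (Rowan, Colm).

(5, 5)

Trace the play path from the root:
  Colm plays T
→ terminal payoff (5, 5).
(Rowan's choice at the node after H is never reached on this path, so it doesn't affect the outcome.)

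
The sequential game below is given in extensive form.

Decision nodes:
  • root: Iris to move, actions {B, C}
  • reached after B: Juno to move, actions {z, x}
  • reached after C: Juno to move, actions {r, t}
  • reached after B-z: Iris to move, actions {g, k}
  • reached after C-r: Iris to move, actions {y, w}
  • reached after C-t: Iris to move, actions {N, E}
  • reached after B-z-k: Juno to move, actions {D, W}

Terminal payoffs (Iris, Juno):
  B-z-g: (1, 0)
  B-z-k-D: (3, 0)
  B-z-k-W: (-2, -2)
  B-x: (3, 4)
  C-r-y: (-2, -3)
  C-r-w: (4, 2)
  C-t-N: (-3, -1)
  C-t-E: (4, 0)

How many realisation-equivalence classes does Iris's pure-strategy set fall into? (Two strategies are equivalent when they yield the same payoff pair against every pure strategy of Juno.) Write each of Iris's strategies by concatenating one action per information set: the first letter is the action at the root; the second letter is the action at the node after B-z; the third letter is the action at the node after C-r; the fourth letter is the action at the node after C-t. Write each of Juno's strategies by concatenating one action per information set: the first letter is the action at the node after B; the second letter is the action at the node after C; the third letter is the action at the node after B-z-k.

6

Iris has 16 pure strategies: BgyN, BgyE, BgwN, BgwE, BkyN, BkyE, BkwN, BkwE, CgyN, CgyE, CgwN, CgwE, CkyN, CkyE, CkwN, CkwE. Columns: zrD, zrW, ztD, ztW, xrD, xrW, xtD, xtW.
{BgyN, BgyE, BgwN, BgwE} → row (1,0) (1,0) (1,0) (1,0) (3,4) (3,4) (3,4) (3,4)
{BkyN, BkyE, BkwN, BkwE} → row (3,0) (-2,-2) (3,0) (-2,-2) (3,4) (3,4) (3,4) (3,4)
{CgyN, CkyN} → row (-2,-3) (-2,-3) (-3,-1) (-3,-1) (-2,-3) (-2,-3) (-3,-1) (-3,-1)
{CgyE, CkyE} → row (-2,-3) (-2,-3) (4,0) (4,0) (-2,-3) (-2,-3) (4,0) (4,0)
{CgwN, CkwN} → row (4,2) (4,2) (-3,-1) (-3,-1) (4,2) (4,2) (-3,-1) (-3,-1)
{CgwE, CkwE} → row (4,2) (4,2) (4,0) (4,0) (4,2) (4,2) (4,0) (4,0)
That's 6 distinct rows out of 16 strategies.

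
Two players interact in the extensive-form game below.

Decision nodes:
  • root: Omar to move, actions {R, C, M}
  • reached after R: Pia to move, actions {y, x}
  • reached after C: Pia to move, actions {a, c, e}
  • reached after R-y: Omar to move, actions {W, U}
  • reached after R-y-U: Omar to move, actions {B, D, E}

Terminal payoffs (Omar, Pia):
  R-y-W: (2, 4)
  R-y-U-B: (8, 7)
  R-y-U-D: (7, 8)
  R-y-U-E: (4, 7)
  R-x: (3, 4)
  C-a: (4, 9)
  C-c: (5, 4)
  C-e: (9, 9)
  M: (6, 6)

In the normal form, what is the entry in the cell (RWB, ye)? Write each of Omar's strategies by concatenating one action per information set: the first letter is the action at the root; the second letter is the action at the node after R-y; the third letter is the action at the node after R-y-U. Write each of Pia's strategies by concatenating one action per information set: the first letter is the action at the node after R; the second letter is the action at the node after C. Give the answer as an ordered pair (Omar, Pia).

Trace the play path from the root:
  Omar plays R
  Pia plays y at [R]
  Omar plays W at [R-y]
→ terminal payoff (2, 4).
(Omar's choice at the node after R-y-U is never reached on this path, so it doesn't affect the outcome.)

(2, 4)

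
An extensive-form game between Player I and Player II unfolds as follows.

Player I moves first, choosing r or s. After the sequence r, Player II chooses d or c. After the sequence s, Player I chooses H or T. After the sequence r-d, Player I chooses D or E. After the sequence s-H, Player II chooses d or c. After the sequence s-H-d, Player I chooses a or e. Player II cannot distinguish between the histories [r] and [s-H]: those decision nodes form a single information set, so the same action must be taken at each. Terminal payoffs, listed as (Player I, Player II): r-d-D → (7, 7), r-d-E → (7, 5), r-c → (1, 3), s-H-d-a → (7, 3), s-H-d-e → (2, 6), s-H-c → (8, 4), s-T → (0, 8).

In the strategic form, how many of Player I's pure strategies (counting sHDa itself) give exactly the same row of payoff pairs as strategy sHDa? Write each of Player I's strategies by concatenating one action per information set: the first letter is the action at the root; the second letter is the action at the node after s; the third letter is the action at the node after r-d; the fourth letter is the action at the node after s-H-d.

2

Row for sHDa (columns d, c): (7,3) (8,4).
Under sHDa, Player I's choice at the node after r-d can never be reached regardless of what Player II does, so varying those choices leaves every outcome unchanged.
Holding the reachable choices fixed and varying the unreachable one freely already gives 2 equivalent strategies.
No other strategy reproduces this row, so those 2 are the full class: sHDa, sHEa.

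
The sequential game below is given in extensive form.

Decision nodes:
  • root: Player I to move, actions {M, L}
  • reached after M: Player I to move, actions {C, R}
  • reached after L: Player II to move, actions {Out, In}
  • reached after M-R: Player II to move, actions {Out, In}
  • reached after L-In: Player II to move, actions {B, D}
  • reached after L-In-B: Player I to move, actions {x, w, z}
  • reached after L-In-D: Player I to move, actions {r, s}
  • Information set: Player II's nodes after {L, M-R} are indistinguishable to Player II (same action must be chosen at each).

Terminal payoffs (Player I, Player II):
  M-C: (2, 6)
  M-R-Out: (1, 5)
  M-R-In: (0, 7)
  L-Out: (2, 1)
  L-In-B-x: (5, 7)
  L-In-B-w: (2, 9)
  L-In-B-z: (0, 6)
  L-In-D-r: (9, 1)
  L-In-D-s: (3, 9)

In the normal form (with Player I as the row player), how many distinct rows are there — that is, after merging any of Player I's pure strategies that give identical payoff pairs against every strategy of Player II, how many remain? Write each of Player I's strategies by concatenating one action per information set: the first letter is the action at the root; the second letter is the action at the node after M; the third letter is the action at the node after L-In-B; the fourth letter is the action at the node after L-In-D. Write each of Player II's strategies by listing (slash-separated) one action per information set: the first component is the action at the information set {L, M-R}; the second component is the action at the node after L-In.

8

Player I has 24 pure strategies: MCxr, MCxs, MCwr, MCws, MCzr, MCzs, MRxr, MRxs, MRwr, MRws, MRzr, MRzs, LCxr, LCxs, LCwr, LCws, LCzr, LCzs, LRxr, LRxs, LRwr, LRws, LRzr, LRzs. Columns: Out/B, Out/D, In/B, In/D.
{MCxr, MCxs, MCwr, MCws, MCzr, MCzs} → row (2,6) (2,6) (2,6) (2,6)
{MRxr, MRxs, MRwr, MRws, MRzr, MRzs} → row (1,5) (1,5) (0,7) (0,7)
{LCxr, LRxr} → row (2,1) (2,1) (5,7) (9,1)
{LCxs, LRxs} → row (2,1) (2,1) (5,7) (3,9)
{LCwr, LRwr} → row (2,1) (2,1) (2,9) (9,1)
{LCws, LRws} → row (2,1) (2,1) (2,9) (3,9)
{LCzr, LRzr} → row (2,1) (2,1) (0,6) (9,1)
{LCzs, LRzs} → row (2,1) (2,1) (0,6) (3,9)
That's 8 distinct rows out of 24 strategies.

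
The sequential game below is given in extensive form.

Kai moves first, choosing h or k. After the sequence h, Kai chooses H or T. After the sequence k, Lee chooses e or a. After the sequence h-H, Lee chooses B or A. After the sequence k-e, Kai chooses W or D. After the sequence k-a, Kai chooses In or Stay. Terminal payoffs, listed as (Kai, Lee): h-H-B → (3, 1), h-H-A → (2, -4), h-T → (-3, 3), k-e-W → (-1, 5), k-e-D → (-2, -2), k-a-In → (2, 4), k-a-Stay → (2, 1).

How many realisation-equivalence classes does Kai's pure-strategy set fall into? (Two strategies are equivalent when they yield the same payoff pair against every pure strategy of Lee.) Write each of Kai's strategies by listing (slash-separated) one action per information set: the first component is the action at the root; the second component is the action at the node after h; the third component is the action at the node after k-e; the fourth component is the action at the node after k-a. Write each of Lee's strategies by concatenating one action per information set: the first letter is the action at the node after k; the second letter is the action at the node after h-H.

Kai has 16 pure strategies: h/H/W/In, h/H/W/Stay, h/H/D/In, h/H/D/Stay, h/T/W/In, h/T/W/Stay, h/T/D/In, h/T/D/Stay, k/H/W/In, k/H/W/Stay, k/H/D/In, k/H/D/Stay, k/T/W/In, k/T/W/Stay, k/T/D/In, k/T/D/Stay. Columns: eB, eA, aB, aA.
{h/H/W/In, h/H/W/Stay, h/H/D/In, h/H/D/Stay} → row (3,1) (2,-4) (3,1) (2,-4)
{h/T/W/In, h/T/W/Stay, h/T/D/In, h/T/D/Stay} → row (-3,3) (-3,3) (-3,3) (-3,3)
{k/H/W/In, k/T/W/In} → row (-1,5) (-1,5) (2,4) (2,4)
{k/H/W/Stay, k/T/W/Stay} → row (-1,5) (-1,5) (2,1) (2,1)
{k/H/D/In, k/T/D/In} → row (-2,-2) (-2,-2) (2,4) (2,4)
{k/H/D/Stay, k/T/D/Stay} → row (-2,-2) (-2,-2) (2,1) (2,1)
That's 6 distinct rows out of 16 strategies.

6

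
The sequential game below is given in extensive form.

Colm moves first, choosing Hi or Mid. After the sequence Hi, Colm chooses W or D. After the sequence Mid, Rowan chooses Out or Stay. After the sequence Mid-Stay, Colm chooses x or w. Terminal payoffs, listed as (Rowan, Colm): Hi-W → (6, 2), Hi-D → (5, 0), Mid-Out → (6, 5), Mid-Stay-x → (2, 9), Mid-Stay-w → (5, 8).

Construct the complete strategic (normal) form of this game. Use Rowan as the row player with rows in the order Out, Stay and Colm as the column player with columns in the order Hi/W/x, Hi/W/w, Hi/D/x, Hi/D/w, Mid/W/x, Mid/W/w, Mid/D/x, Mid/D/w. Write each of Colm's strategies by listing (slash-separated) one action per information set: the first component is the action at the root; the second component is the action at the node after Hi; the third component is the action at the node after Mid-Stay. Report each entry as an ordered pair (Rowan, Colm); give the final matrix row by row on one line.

       Hi/W/x   Hi/W/w   Hi/D/x   Hi/D/w  Mid/W/x  Mid/W/w  Mid/D/x  Mid/D/w
 Out    (6,2)    (6,2)    (5,0)    (5,0)    (6,5)    (6,5)    (6,5)    (6,5)
Stay    (6,2)    (6,2)    (5,0)    (5,0)    (2,9)    (5,8)    (2,9)    (5,8)

Out: (6,2) (6,2) (5,0) (5,0) (6,5) (6,5) (6,5) (6,5) | Stay: (6,2) (6,2) (5,0) (5,0) (2,9) (5,8) (2,9) (5,8)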